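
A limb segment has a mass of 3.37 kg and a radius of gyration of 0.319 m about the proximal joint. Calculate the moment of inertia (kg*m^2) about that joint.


I = m * k^2
I = 3.37 * 0.319^2
k^2 = 0.1018
I = 0.3429


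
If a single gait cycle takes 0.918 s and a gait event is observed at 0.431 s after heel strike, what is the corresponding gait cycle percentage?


pct = (event_time / cycle_time) * 100
pct = (0.431 / 0.918) * 100
ratio = 0.4695
pct = 46.9499


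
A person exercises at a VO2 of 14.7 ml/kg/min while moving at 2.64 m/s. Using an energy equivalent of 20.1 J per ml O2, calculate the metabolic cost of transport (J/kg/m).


Power per kg = VO2 * 20.1 / 60
Power per kg = 14.7 * 20.1 / 60 = 4.9245 W/kg
Cost = power_per_kg / speed
Cost = 4.9245 / 2.64
Cost = 1.8653


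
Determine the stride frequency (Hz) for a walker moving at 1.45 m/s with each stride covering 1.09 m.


f = v / stride_length
f = 1.45 / 1.09
f = 1.3303


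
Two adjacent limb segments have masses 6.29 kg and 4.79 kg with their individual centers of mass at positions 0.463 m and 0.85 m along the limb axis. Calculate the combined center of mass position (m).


COM = (m1*x1 + m2*x2) / (m1 + m2)
COM = (6.29*0.463 + 4.79*0.85) / (6.29 + 4.79)
Numerator = 6.9838
Denominator = 11.0800
COM = 0.6303


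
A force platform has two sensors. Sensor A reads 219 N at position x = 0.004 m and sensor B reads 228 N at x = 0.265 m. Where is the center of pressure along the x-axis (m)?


COP_x = (F1*x1 + F2*x2) / (F1 + F2)
COP_x = (219*0.004 + 228*0.265) / (219 + 228)
Numerator = 61.2960
Denominator = 447
COP_x = 0.1371


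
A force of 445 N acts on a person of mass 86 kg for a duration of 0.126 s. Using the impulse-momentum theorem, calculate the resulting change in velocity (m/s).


J = F * dt = 445 * 0.126 = 56.0700 N*s
delta_v = J / m
delta_v = 56.0700 / 86
delta_v = 0.6520


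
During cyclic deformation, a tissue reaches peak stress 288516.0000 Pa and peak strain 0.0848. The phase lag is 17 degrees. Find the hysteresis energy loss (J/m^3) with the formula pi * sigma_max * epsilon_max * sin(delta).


E_loss = pi * sigma_max * epsilon_max * sin(delta)
delta = 17 deg = 0.2967 rad
sin(delta) = 0.2924
E_loss = pi * 288516.0000 * 0.0848 * 0.2924
E_loss = 22472.4782


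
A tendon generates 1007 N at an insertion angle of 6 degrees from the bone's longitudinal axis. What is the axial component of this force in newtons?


F_eff = F_tendon * cos(theta)
theta = 6 deg = 0.1047 rad
cos(theta) = 0.9945
F_eff = 1007 * 0.9945
F_eff = 1001.4835


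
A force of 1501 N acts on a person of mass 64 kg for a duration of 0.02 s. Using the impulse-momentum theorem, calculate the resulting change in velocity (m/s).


J = F * dt = 1501 * 0.02 = 30.0200 N*s
delta_v = J / m
delta_v = 30.0200 / 64
delta_v = 0.4691


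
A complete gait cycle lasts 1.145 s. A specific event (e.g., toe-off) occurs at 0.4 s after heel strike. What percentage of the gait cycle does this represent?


pct = (event_time / cycle_time) * 100
pct = (0.4 / 1.145) * 100
ratio = 0.3493
pct = 34.9345


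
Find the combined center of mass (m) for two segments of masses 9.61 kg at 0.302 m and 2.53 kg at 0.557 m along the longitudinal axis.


COM = (m1*x1 + m2*x2) / (m1 + m2)
COM = (9.61*0.302 + 2.53*0.557) / (9.61 + 2.53)
Numerator = 4.3114
Denominator = 12.1400
COM = 0.3551


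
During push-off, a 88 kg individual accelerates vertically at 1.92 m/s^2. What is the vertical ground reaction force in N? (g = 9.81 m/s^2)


GRF = m * (g + a)
GRF = 88 * (9.81 + 1.92)
GRF = 88 * 11.7300
GRF = 1032.2400


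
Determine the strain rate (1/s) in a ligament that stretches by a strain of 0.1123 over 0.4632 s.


strain_rate = delta_strain / delta_t
strain_rate = 0.1123 / 0.4632
strain_rate = 0.2424


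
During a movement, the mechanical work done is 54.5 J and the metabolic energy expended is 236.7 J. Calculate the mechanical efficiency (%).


eta = (W_mech / E_meta) * 100
eta = (54.5 / 236.7) * 100
ratio = 0.2302
eta = 23.0249


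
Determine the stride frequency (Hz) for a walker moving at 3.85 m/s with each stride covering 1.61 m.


f = v / stride_length
f = 3.85 / 1.61
f = 2.3913


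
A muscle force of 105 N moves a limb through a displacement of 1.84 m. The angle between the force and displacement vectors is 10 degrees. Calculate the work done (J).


W = F * d * cos(theta)
theta = 10 deg = 0.1745 rad
cos(theta) = 0.9848
W = 105 * 1.84 * 0.9848
W = 190.2649


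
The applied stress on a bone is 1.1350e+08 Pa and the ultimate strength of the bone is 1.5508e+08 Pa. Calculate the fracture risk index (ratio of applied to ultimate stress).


FRI = applied / ultimate
FRI = 1.1350e+08 / 1.5508e+08
FRI = 0.7319


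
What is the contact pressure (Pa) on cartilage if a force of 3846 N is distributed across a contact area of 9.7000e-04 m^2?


P = F / A
P = 3846 / 9.7000e-04
P = 3.9649e+06


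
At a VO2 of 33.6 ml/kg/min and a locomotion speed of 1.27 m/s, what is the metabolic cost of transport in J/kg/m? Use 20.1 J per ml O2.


Power per kg = VO2 * 20.1 / 60
Power per kg = 33.6 * 20.1 / 60 = 11.2560 W/kg
Cost = power_per_kg / speed
Cost = 11.2560 / 1.27
Cost = 8.8630


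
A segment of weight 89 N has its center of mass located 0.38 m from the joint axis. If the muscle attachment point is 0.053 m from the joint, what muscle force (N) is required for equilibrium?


F_muscle = W * d_load / d_muscle
F_muscle = 89 * 0.38 / 0.053
Numerator = 33.8200
F_muscle = 638.1132


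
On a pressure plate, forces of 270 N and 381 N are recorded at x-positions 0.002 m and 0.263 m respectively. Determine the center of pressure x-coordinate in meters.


COP_x = (F1*x1 + F2*x2) / (F1 + F2)
COP_x = (270*0.002 + 381*0.263) / (270 + 381)
Numerator = 100.7430
Denominator = 651
COP_x = 0.1548


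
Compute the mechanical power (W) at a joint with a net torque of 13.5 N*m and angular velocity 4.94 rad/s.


P = M * omega
P = 13.5 * 4.94
P = 66.6900


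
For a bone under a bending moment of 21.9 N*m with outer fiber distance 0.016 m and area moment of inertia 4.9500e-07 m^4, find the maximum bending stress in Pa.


sigma = M * c / I
sigma = 21.9 * 0.016 / 4.9500e-07
M * c = 0.3504
sigma = 707878.7879


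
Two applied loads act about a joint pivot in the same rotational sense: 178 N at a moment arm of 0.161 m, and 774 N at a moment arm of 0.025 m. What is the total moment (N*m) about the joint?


M = F1 * d1 + F2 * d2
M = 178 * 0.161 + 774 * 0.025
M = 28.6580 + 19.3500
M = 48.0080


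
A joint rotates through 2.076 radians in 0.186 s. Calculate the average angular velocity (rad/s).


omega = delta_theta / delta_t
omega = 2.076 / 0.186
omega = 11.1613


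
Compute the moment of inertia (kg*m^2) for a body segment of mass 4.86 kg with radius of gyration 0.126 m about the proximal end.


I = m * k^2
I = 4.86 * 0.126^2
k^2 = 0.0159
I = 0.0772


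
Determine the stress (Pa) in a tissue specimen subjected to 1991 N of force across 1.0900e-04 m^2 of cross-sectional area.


stress = F / A
stress = 1991 / 1.0900e-04
stress = 1.8266e+07


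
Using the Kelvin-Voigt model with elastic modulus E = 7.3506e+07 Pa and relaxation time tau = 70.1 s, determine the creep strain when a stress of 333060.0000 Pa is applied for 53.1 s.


epsilon(t) = (sigma/E) * (1 - exp(-t/tau))
sigma/E = 333060.0000 / 7.3506e+07 = 0.0045
exp(-t/tau) = exp(-53.1 / 70.1) = 0.4688
epsilon = 0.0045 * (1 - 0.4688)
epsilon = 0.0024


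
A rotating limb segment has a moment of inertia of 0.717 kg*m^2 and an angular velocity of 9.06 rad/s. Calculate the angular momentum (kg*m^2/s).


L = I * omega
L = 0.717 * 9.06
L = 6.4960


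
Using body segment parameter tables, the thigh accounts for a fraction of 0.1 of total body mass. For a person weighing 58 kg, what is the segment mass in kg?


m_segment = body_mass * fraction
m_segment = 58 * 0.1
m_segment = 5.8000


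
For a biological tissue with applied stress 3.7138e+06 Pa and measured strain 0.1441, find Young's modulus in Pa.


E = stress / strain
E = 3.7138e+06 / 0.1441
E = 2.5772e+07


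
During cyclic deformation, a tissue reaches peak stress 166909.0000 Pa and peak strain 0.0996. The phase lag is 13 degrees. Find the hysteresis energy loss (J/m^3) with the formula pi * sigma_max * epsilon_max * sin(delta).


E_loss = pi * sigma_max * epsilon_max * sin(delta)
delta = 13 deg = 0.2269 rad
sin(delta) = 0.2250
E_loss = pi * 166909.0000 * 0.0996 * 0.2250
E_loss = 11748.3533


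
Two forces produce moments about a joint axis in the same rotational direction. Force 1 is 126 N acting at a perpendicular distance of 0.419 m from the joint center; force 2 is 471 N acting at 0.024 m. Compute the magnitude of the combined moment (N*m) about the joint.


M = F1 * d1 + F2 * d2
M = 126 * 0.419 + 471 * 0.024
M = 52.7940 + 11.3040
M = 64.0980


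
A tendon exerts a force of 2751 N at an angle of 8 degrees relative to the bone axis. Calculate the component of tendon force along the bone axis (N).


F_eff = F_tendon * cos(theta)
theta = 8 deg = 0.1396 rad
cos(theta) = 0.9903
F_eff = 2751 * 0.9903
F_eff = 2724.2275


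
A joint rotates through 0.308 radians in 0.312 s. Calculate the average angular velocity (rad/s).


omega = delta_theta / delta_t
omega = 0.308 / 0.312
omega = 0.9872


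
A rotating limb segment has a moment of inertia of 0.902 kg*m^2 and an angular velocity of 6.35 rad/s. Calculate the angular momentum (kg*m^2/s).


L = I * omega
L = 0.902 * 6.35
L = 5.7277


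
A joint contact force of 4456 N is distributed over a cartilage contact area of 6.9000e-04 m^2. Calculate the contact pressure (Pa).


P = F / A
P = 4456 / 6.9000e-04
P = 6.4580e+06


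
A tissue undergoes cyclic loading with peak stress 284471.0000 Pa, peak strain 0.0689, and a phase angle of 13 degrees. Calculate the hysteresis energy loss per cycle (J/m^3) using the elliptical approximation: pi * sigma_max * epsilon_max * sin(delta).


E_loss = pi * sigma_max * epsilon_max * sin(delta)
delta = 13 deg = 0.2269 rad
sin(delta) = 0.2250
E_loss = pi * 284471.0000 * 0.0689 * 0.2250
E_loss = 13851.4464


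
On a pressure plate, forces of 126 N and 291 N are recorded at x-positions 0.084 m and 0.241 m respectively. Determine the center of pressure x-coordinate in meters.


COP_x = (F1*x1 + F2*x2) / (F1 + F2)
COP_x = (126*0.084 + 291*0.241) / (126 + 291)
Numerator = 80.7150
Denominator = 417
COP_x = 0.1936


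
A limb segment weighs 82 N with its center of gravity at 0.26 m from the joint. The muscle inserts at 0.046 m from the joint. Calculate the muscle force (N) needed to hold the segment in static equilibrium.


F_muscle = W * d_load / d_muscle
F_muscle = 82 * 0.26 / 0.046
Numerator = 21.3200
F_muscle = 463.4783


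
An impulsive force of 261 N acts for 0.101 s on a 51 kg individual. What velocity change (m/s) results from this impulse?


J = F * dt = 261 * 0.101 = 26.3610 N*s
delta_v = J / m
delta_v = 26.3610 / 51
delta_v = 0.5169


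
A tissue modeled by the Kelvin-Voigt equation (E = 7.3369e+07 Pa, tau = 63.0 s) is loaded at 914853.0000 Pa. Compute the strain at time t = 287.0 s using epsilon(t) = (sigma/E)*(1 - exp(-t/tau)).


epsilon(t) = (sigma/E) * (1 - exp(-t/tau))
sigma/E = 914853.0000 / 7.3369e+07 = 0.0125
exp(-t/tau) = exp(-287.0 / 63.0) = 0.0105
epsilon = 0.0125 * (1 - 0.0105)
epsilon = 0.0123


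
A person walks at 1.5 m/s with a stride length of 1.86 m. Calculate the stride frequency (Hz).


f = v / stride_length
f = 1.5 / 1.86
f = 0.8065


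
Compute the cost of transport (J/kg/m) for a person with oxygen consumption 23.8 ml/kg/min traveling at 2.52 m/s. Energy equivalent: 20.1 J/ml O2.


Power per kg = VO2 * 20.1 / 60
Power per kg = 23.8 * 20.1 / 60 = 7.9730 W/kg
Cost = power_per_kg / speed
Cost = 7.9730 / 2.52
Cost = 3.1639


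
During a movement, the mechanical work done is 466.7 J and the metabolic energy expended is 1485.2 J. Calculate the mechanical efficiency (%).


eta = (W_mech / E_meta) * 100
eta = (466.7 / 1485.2) * 100
ratio = 0.3142
eta = 31.4234


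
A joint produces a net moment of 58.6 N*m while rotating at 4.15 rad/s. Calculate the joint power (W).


P = M * omega
P = 58.6 * 4.15
P = 243.1900


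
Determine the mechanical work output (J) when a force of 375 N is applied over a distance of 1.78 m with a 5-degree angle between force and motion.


W = F * d * cos(theta)
theta = 5 deg = 0.0873 rad
cos(theta) = 0.9962
W = 375 * 1.78 * 0.9962
W = 664.9600


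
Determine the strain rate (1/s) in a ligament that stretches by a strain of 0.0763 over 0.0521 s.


strain_rate = delta_strain / delta_t
strain_rate = 0.0763 / 0.0521
strain_rate = 1.4645


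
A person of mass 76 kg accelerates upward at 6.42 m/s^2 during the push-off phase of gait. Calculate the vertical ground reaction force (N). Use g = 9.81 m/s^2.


GRF = m * (g + a)
GRF = 76 * (9.81 + 6.42)
GRF = 76 * 16.2300
GRF = 1233.4800


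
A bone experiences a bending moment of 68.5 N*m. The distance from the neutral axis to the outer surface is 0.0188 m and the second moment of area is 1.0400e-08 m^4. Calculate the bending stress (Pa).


sigma = M * c / I
sigma = 68.5 * 0.0188 / 1.0400e-08
M * c = 1.2878
sigma = 1.2383e+08


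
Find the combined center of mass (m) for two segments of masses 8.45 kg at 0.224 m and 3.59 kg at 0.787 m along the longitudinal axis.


COM = (m1*x1 + m2*x2) / (m1 + m2)
COM = (8.45*0.224 + 3.59*0.787) / (8.45 + 3.59)
Numerator = 4.7181
Denominator = 12.0400
COM = 0.3919


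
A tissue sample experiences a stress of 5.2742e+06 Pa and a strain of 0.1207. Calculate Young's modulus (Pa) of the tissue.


E = stress / strain
E = 5.2742e+06 / 0.1207
E = 4.3697e+07


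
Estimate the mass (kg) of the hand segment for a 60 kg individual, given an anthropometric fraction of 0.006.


m_segment = body_mass * fraction
m_segment = 60 * 0.006
m_segment = 0.3600


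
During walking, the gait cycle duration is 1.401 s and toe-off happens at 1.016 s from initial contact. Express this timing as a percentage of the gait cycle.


pct = (event_time / cycle_time) * 100
pct = (1.016 / 1.401) * 100
ratio = 0.7252
pct = 72.5196


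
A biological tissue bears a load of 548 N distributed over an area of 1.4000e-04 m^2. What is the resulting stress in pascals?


stress = F / A
stress = 548 / 1.4000e-04
stress = 3.9143e+06


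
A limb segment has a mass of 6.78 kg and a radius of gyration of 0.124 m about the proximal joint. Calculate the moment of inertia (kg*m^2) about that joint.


I = m * k^2
I = 6.78 * 0.124^2
k^2 = 0.0154
I = 0.1042


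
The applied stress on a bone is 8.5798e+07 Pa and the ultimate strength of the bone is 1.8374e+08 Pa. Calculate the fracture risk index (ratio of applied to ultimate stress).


FRI = applied / ultimate
FRI = 8.5798e+07 / 1.8374e+08
FRI = 0.4670


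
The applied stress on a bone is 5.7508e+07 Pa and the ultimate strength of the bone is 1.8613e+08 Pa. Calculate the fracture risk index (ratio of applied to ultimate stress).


FRI = applied / ultimate
FRI = 5.7508e+07 / 1.8613e+08
FRI = 0.3090


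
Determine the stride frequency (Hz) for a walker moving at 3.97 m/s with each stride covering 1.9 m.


f = v / stride_length
f = 3.97 / 1.9
f = 2.0895


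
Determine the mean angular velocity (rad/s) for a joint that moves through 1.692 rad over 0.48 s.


omega = delta_theta / delta_t
omega = 1.692 / 0.48
omega = 3.5250


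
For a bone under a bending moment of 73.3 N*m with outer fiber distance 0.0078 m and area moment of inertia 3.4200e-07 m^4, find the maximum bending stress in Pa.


sigma = M * c / I
sigma = 73.3 * 0.0078 / 3.4200e-07
M * c = 0.5717
sigma = 1.6718e+06


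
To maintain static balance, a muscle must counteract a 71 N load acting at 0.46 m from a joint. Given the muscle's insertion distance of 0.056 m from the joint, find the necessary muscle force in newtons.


F_muscle = W * d_load / d_muscle
F_muscle = 71 * 0.46 / 0.056
Numerator = 32.6600
F_muscle = 583.2143


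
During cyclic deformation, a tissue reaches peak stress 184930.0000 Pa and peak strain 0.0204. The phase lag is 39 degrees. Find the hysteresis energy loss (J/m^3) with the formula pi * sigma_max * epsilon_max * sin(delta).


E_loss = pi * sigma_max * epsilon_max * sin(delta)
delta = 39 deg = 0.6807 rad
sin(delta) = 0.6293
E_loss = pi * 184930.0000 * 0.0204 * 0.6293
E_loss = 7458.6326


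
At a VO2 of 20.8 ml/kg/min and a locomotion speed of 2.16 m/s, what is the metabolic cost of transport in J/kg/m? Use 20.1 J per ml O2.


Power per kg = VO2 * 20.1 / 60
Power per kg = 20.8 * 20.1 / 60 = 6.9680 W/kg
Cost = power_per_kg / speed
Cost = 6.9680 / 2.16
Cost = 3.2259


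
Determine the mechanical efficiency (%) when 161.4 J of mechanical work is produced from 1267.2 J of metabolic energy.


eta = (W_mech / E_meta) * 100
eta = (161.4 / 1267.2) * 100
ratio = 0.1274
eta = 12.7367


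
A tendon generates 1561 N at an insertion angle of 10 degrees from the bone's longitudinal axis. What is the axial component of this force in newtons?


F_eff = F_tendon * cos(theta)
theta = 10 deg = 0.1745 rad
cos(theta) = 0.9848
F_eff = 1561 * 0.9848
F_eff = 1537.2849


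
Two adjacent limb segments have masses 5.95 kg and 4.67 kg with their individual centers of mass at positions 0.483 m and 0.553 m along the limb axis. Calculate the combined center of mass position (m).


COM = (m1*x1 + m2*x2) / (m1 + m2)
COM = (5.95*0.483 + 4.67*0.553) / (5.95 + 4.67)
Numerator = 5.4564
Denominator = 10.6200
COM = 0.5138


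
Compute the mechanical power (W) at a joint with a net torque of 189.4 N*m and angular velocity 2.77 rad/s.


P = M * omega
P = 189.4 * 2.77
P = 524.6380


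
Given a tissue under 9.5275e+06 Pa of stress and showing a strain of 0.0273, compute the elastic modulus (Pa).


E = stress / strain
E = 9.5275e+06 / 0.0273
E = 3.4899e+08


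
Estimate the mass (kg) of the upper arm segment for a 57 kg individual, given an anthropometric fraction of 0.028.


m_segment = body_mass * fraction
m_segment = 57 * 0.028
m_segment = 1.5960


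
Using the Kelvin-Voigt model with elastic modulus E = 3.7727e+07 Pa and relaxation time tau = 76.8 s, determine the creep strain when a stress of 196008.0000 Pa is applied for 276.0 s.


epsilon(t) = (sigma/E) * (1 - exp(-t/tau))
sigma/E = 196008.0000 / 3.7727e+07 = 0.0052
exp(-t/tau) = exp(-276.0 / 76.8) = 0.0275
epsilon = 0.0052 * (1 - 0.0275)
epsilon = 0.0051


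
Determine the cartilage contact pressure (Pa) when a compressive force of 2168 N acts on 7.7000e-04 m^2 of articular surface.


P = F / A
P = 2168 / 7.7000e-04
P = 2.8156e+06


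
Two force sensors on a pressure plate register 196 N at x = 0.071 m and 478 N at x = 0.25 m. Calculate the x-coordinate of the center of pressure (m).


COP_x = (F1*x1 + F2*x2) / (F1 + F2)
COP_x = (196*0.071 + 478*0.25) / (196 + 478)
Numerator = 133.4160
Denominator = 674
COP_x = 0.1979


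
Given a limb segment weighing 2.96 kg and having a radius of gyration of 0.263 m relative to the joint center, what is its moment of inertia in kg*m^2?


I = m * k^2
I = 2.96 * 0.263^2
k^2 = 0.0692
I = 0.2047


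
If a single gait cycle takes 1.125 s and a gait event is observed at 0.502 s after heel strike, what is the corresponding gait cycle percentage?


pct = (event_time / cycle_time) * 100
pct = (0.502 / 1.125) * 100
ratio = 0.4462
pct = 44.6222


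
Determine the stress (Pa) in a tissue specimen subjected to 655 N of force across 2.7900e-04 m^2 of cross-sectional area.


stress = F / A
stress = 655 / 2.7900e-04
stress = 2.3477e+06


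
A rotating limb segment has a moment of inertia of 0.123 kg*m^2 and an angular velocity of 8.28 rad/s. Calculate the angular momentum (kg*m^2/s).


L = I * omega
L = 0.123 * 8.28
L = 1.0184


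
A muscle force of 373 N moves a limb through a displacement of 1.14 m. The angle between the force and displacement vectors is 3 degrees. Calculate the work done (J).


W = F * d * cos(theta)
theta = 3 deg = 0.0524 rad
cos(theta) = 0.9986
W = 373 * 1.14 * 0.9986
W = 424.6373


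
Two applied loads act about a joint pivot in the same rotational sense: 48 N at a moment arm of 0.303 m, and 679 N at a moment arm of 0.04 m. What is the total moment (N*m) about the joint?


M = F1 * d1 + F2 * d2
M = 48 * 0.303 + 679 * 0.04
M = 14.5440 + 27.1600
M = 41.7040


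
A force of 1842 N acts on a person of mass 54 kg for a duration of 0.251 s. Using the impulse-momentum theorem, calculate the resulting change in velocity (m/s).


J = F * dt = 1842 * 0.251 = 462.3420 N*s
delta_v = J / m
delta_v = 462.3420 / 54
delta_v = 8.5619


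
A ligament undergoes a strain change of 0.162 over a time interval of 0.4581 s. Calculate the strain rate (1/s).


strain_rate = delta_strain / delta_t
strain_rate = 0.162 / 0.4581
strain_rate = 0.3536


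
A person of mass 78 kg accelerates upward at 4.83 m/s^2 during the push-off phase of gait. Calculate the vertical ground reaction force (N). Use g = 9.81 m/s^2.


GRF = m * (g + a)
GRF = 78 * (9.81 + 4.83)
GRF = 78 * 14.6400
GRF = 1141.9200


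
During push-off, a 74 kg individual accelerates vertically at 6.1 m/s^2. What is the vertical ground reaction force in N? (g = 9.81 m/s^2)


GRF = m * (g + a)
GRF = 74 * (9.81 + 6.1)
GRF = 74 * 15.9100
GRF = 1177.3400


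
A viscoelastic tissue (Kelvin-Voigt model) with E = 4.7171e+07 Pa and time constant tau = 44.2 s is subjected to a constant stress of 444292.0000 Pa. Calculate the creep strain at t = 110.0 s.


epsilon(t) = (sigma/E) * (1 - exp(-t/tau))
sigma/E = 444292.0000 / 4.7171e+07 = 0.0094
exp(-t/tau) = exp(-110.0 / 44.2) = 0.0830
epsilon = 0.0094 * (1 - 0.0830)
epsilon = 0.0086


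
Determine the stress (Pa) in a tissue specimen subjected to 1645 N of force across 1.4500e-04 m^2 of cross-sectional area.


stress = F / A
stress = 1645 / 1.4500e-04
stress = 1.1345e+07


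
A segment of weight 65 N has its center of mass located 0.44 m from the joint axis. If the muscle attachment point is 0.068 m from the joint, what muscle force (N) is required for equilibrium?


F_muscle = W * d_load / d_muscle
F_muscle = 65 * 0.44 / 0.068
Numerator = 28.6000
F_muscle = 420.5882


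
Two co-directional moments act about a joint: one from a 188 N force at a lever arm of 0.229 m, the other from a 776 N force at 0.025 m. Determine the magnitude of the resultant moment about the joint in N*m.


M = F1 * d1 + F2 * d2
M = 188 * 0.229 + 776 * 0.025
M = 43.0520 + 19.4000
M = 62.4520


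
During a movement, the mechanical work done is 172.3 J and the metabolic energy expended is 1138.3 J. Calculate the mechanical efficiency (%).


eta = (W_mech / E_meta) * 100
eta = (172.3 / 1138.3) * 100
ratio = 0.1514
eta = 15.1366


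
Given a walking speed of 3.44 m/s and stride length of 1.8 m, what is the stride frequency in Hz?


f = v / stride_length
f = 3.44 / 1.8
f = 1.9111


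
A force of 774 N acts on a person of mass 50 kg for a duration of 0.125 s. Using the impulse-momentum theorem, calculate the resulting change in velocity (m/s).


J = F * dt = 774 * 0.125 = 96.7500 N*s
delta_v = J / m
delta_v = 96.7500 / 50
delta_v = 1.9350


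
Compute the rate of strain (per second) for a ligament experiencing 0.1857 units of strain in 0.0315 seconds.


strain_rate = delta_strain / delta_t
strain_rate = 0.1857 / 0.0315
strain_rate = 5.8952


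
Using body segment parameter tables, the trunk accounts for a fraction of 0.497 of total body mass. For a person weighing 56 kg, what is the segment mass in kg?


m_segment = body_mass * fraction
m_segment = 56 * 0.497
m_segment = 27.8320


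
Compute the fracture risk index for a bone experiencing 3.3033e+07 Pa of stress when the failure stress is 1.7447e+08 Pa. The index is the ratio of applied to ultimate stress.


FRI = applied / ultimate
FRI = 3.3033e+07 / 1.7447e+08
FRI = 0.1893


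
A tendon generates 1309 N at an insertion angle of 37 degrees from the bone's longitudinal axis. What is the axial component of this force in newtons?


F_eff = F_tendon * cos(theta)
theta = 37 deg = 0.6458 rad
cos(theta) = 0.7986
F_eff = 1309 * 0.7986
F_eff = 1045.4139


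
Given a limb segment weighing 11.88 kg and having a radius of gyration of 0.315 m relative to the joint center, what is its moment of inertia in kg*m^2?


I = m * k^2
I = 11.88 * 0.315^2
k^2 = 0.0992
I = 1.1788


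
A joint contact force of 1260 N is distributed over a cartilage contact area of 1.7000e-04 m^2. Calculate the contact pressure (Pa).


P = F / A
P = 1260 / 1.7000e-04
P = 7.4118e+06


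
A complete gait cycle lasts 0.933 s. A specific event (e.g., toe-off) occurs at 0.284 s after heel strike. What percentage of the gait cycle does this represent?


pct = (event_time / cycle_time) * 100
pct = (0.284 / 0.933) * 100
ratio = 0.3044
pct = 30.4394


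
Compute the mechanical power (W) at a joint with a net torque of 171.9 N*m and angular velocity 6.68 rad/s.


P = M * omega
P = 171.9 * 6.68
P = 1148.2920


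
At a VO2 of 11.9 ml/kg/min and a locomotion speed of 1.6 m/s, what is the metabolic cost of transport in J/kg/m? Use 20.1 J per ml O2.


Power per kg = VO2 * 20.1 / 60
Power per kg = 11.9 * 20.1 / 60 = 3.9865 W/kg
Cost = power_per_kg / speed
Cost = 3.9865 / 1.6
Cost = 2.4916


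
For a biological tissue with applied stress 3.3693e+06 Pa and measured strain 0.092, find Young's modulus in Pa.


E = stress / strain
E = 3.3693e+06 / 0.092
E = 3.6623e+07


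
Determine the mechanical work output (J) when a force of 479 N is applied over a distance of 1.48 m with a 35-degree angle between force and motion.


W = F * d * cos(theta)
theta = 35 deg = 0.6109 rad
cos(theta) = 0.8192
W = 479 * 1.48 * 0.8192
W = 580.7133


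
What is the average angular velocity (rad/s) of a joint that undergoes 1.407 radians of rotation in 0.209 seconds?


omega = delta_theta / delta_t
omega = 1.407 / 0.209
omega = 6.7321


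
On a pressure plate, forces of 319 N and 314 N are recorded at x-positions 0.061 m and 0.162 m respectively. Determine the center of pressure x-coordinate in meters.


COP_x = (F1*x1 + F2*x2) / (F1 + F2)
COP_x = (319*0.061 + 314*0.162) / (319 + 314)
Numerator = 70.3270
Denominator = 633
COP_x = 0.1111


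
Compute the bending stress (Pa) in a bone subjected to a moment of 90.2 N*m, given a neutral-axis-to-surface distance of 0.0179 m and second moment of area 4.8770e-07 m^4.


sigma = M * c / I
sigma = 90.2 * 0.0179 / 4.8770e-07
M * c = 1.6146
sigma = 3.3106e+06


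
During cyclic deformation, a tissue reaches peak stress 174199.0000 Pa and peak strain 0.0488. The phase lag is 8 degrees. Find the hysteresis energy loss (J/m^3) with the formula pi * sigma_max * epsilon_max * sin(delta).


E_loss = pi * sigma_max * epsilon_max * sin(delta)
delta = 8 deg = 0.1396 rad
sin(delta) = 0.1392
E_loss = pi * 174199.0000 * 0.0488 * 0.1392
E_loss = 3716.8125


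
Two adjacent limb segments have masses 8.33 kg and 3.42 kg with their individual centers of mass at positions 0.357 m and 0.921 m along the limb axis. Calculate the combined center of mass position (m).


COM = (m1*x1 + m2*x2) / (m1 + m2)
COM = (8.33*0.357 + 3.42*0.921) / (8.33 + 3.42)
Numerator = 6.1236
Denominator = 11.7500
COM = 0.5212


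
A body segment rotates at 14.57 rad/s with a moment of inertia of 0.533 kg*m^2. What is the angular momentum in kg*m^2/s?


L = I * omega
L = 0.533 * 14.57
L = 7.7658


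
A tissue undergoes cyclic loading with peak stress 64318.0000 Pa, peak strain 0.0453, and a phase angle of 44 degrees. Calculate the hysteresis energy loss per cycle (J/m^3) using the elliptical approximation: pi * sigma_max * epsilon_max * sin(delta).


E_loss = pi * sigma_max * epsilon_max * sin(delta)
delta = 44 deg = 0.7679 rad
sin(delta) = 0.6947
E_loss = pi * 64318.0000 * 0.0453 * 0.6947
E_loss = 6358.4591


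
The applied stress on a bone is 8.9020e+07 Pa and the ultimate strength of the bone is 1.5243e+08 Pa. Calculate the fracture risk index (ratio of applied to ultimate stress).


FRI = applied / ultimate
FRI = 8.9020e+07 / 1.5243e+08
FRI = 0.5840


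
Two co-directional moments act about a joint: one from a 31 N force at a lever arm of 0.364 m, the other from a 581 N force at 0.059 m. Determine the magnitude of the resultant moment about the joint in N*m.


M = F1 * d1 + F2 * d2
M = 31 * 0.364 + 581 * 0.059
M = 11.2840 + 34.2790
M = 45.5630


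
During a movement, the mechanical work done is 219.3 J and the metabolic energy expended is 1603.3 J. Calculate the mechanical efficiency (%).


eta = (W_mech / E_meta) * 100
eta = (219.3 / 1603.3) * 100
ratio = 0.1368
eta = 13.6780


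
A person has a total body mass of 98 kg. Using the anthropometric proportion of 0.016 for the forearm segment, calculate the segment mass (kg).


m_segment = body_mass * fraction
m_segment = 98 * 0.016
m_segment = 1.5680


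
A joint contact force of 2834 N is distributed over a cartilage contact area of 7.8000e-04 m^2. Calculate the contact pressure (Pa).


P = F / A
P = 2834 / 7.8000e-04
P = 3.6333e+06


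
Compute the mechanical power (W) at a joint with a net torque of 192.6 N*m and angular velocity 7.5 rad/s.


P = M * omega
P = 192.6 * 7.5
P = 1444.5000


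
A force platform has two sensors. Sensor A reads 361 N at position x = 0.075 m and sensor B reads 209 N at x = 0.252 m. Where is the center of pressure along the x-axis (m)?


COP_x = (F1*x1 + F2*x2) / (F1 + F2)
COP_x = (361*0.075 + 209*0.252) / (361 + 209)
Numerator = 79.7430
Denominator = 570
COP_x = 0.1399


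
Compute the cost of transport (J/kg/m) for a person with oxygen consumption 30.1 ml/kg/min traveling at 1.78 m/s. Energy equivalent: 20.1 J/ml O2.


Power per kg = VO2 * 20.1 / 60
Power per kg = 30.1 * 20.1 / 60 = 10.0835 W/kg
Cost = power_per_kg / speed
Cost = 10.0835 / 1.78
Cost = 5.6649


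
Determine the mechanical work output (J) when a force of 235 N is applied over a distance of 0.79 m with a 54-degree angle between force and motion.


W = F * d * cos(theta)
theta = 54 deg = 0.9425 rad
cos(theta) = 0.5878
W = 235 * 0.79 * 0.5878
W = 109.1223


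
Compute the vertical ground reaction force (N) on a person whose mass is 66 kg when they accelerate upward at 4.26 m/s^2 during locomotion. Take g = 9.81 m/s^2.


GRF = m * (g + a)
GRF = 66 * (9.81 + 4.26)
GRF = 66 * 14.0700
GRF = 928.6200


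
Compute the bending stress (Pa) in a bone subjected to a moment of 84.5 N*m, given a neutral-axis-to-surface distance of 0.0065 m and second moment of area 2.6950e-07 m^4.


sigma = M * c / I
sigma = 84.5 * 0.0065 / 2.6950e-07
M * c = 0.5493
sigma = 2.0380e+06


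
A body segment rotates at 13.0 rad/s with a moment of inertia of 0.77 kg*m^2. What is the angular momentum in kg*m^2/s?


L = I * omega
L = 0.77 * 13.0
L = 10.0100


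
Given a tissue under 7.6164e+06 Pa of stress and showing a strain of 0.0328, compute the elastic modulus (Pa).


E = stress / strain
E = 7.6164e+06 / 0.0328
E = 2.3221e+08


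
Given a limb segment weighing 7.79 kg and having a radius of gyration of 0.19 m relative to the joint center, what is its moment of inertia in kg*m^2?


I = m * k^2
I = 7.79 * 0.19^2
k^2 = 0.0361
I = 0.2812


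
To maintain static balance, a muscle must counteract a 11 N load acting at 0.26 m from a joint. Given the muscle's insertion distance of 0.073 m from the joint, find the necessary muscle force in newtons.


F_muscle = W * d_load / d_muscle
F_muscle = 11 * 0.26 / 0.073
Numerator = 2.8600
F_muscle = 39.1781


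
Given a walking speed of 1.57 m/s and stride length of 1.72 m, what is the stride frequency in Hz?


f = v / stride_length
f = 1.57 / 1.72
f = 0.9128


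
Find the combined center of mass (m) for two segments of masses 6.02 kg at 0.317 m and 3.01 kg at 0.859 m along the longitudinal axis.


COM = (m1*x1 + m2*x2) / (m1 + m2)
COM = (6.02*0.317 + 3.01*0.859) / (6.02 + 3.01)
Numerator = 4.4939
Denominator = 9.0300
COM = 0.4977


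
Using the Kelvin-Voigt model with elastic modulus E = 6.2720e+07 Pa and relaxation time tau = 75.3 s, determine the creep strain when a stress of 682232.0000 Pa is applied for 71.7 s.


epsilon(t) = (sigma/E) * (1 - exp(-t/tau))
sigma/E = 682232.0000 / 6.2720e+07 = 0.0109
exp(-t/tau) = exp(-71.7 / 75.3) = 0.3859
epsilon = 0.0109 * (1 - 0.3859)
epsilon = 0.0067


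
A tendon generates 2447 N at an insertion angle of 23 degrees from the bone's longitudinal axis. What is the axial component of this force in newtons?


F_eff = F_tendon * cos(theta)
theta = 23 deg = 0.4014 rad
cos(theta) = 0.9205
F_eff = 2447 * 0.9205
F_eff = 2252.4754


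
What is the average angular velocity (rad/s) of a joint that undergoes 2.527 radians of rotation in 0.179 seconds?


omega = delta_theta / delta_t
omega = 2.527 / 0.179
omega = 14.1173


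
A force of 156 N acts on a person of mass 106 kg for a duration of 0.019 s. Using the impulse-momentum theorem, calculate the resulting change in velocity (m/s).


J = F * dt = 156 * 0.019 = 2.9640 N*s
delta_v = J / m
delta_v = 2.9640 / 106
delta_v = 0.0280


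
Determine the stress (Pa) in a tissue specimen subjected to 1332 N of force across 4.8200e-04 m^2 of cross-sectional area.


stress = F / A
stress = 1332 / 4.8200e-04
stress = 2.7635e+06


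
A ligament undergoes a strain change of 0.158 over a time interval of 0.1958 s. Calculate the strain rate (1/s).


strain_rate = delta_strain / delta_t
strain_rate = 0.158 / 0.1958
strain_rate = 0.8069


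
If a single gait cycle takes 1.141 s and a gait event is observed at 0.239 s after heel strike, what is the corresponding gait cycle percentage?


pct = (event_time / cycle_time) * 100
pct = (0.239 / 1.141) * 100
ratio = 0.2095
pct = 20.9465


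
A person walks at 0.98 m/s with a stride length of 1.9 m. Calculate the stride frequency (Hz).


f = v / stride_length
f = 0.98 / 1.9
f = 0.5158


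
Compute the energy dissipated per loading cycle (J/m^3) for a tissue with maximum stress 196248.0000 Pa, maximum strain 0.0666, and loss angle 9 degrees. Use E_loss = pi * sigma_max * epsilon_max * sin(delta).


E_loss = pi * sigma_max * epsilon_max * sin(delta)
delta = 9 deg = 0.1571 rad
sin(delta) = 0.1564
E_loss = pi * 196248.0000 * 0.0666 * 0.1564
E_loss = 6423.3529


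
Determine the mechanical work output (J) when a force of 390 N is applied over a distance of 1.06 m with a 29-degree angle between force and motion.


W = F * d * cos(theta)
theta = 29 deg = 0.5061 rad
cos(theta) = 0.8746
W = 390 * 1.06 * 0.8746
W = 361.5678


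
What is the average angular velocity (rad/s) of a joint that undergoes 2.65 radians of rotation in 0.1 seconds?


omega = delta_theta / delta_t
omega = 2.65 / 0.1
omega = 26.5000


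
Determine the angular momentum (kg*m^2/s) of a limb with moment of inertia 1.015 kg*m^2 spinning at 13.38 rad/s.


L = I * omega
L = 1.015 * 13.38
L = 13.5807


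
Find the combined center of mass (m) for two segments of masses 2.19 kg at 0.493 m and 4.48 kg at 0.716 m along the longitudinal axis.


COM = (m1*x1 + m2*x2) / (m1 + m2)
COM = (2.19*0.493 + 4.48*0.716) / (2.19 + 4.48)
Numerator = 4.2873
Denominator = 6.6700
COM = 0.6428


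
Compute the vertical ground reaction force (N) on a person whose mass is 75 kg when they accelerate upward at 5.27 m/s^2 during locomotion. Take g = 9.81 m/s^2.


GRF = m * (g + a)
GRF = 75 * (9.81 + 5.27)
GRF = 75 * 15.0800
GRF = 1131.0000


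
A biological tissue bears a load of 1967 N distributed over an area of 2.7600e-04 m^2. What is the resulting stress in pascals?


stress = F / A
stress = 1967 / 2.7600e-04
stress = 7.1268e+06


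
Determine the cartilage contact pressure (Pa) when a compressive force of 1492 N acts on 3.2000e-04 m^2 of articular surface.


P = F / A
P = 1492 / 3.2000e-04
P = 4.6625e+06


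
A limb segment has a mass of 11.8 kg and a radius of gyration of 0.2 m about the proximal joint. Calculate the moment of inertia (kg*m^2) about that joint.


I = m * k^2
I = 11.8 * 0.2^2
k^2 = 0.0400
I = 0.4720


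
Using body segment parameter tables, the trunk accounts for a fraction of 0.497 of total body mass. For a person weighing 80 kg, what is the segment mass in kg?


m_segment = body_mass * fraction
m_segment = 80 * 0.497
m_segment = 39.7600


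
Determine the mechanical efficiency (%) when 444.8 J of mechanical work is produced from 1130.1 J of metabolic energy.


eta = (W_mech / E_meta) * 100
eta = (444.8 / 1130.1) * 100
ratio = 0.3936
eta = 39.3593


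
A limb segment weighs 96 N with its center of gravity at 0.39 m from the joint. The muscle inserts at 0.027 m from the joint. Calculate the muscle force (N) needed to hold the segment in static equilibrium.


F_muscle = W * d_load / d_muscle
F_muscle = 96 * 0.39 / 0.027
Numerator = 37.4400
F_muscle = 1386.6667


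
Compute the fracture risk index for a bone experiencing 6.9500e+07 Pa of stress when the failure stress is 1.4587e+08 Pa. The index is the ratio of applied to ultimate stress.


FRI = applied / ultimate
FRI = 6.9500e+07 / 1.4587e+08
FRI = 0.4765


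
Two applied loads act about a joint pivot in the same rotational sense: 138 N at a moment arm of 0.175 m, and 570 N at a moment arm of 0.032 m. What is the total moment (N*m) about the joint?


M = F1 * d1 + F2 * d2
M = 138 * 0.175 + 570 * 0.032
M = 24.1500 + 18.2400
M = 42.3900


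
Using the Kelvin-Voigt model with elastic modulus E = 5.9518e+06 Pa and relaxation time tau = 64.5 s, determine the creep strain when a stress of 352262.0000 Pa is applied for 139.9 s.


epsilon(t) = (sigma/E) * (1 - exp(-t/tau))
sigma/E = 352262.0000 / 5.9518e+06 = 0.0592
exp(-t/tau) = exp(-139.9 / 64.5) = 0.1143
epsilon = 0.0592 * (1 - 0.1143)
epsilon = 0.0524


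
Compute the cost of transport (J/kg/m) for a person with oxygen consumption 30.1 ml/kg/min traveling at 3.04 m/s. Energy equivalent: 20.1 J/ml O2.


Power per kg = VO2 * 20.1 / 60
Power per kg = 30.1 * 20.1 / 60 = 10.0835 W/kg
Cost = power_per_kg / speed
Cost = 10.0835 / 3.04
Cost = 3.3169


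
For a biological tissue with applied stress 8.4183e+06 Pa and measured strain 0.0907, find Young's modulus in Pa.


E = stress / strain
E = 8.4183e+06 / 0.0907
E = 9.2815e+07


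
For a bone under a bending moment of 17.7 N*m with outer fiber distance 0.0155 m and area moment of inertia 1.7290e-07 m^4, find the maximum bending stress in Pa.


sigma = M * c / I
sigma = 17.7 * 0.0155 / 1.7290e-07
M * c = 0.2743
sigma = 1.5868e+06


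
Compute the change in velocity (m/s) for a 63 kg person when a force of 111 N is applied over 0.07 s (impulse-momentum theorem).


J = F * dt = 111 * 0.07 = 7.7700 N*s
delta_v = J / m
delta_v = 7.7700 / 63
delta_v = 0.1233


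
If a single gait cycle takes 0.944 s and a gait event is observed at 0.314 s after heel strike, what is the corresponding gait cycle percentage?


pct = (event_time / cycle_time) * 100
pct = (0.314 / 0.944) * 100
ratio = 0.3326
pct = 33.2627


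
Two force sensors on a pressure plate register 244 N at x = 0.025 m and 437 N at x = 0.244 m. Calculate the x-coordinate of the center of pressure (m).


COP_x = (F1*x1 + F2*x2) / (F1 + F2)
COP_x = (244*0.025 + 437*0.244) / (244 + 437)
Numerator = 112.7280
Denominator = 681
COP_x = 0.1655


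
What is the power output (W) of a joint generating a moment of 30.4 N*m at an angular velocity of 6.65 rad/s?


P = M * omega
P = 30.4 * 6.65
P = 202.1600


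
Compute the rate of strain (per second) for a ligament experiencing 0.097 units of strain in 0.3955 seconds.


strain_rate = delta_strain / delta_t
strain_rate = 0.097 / 0.3955
strain_rate = 0.2453
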